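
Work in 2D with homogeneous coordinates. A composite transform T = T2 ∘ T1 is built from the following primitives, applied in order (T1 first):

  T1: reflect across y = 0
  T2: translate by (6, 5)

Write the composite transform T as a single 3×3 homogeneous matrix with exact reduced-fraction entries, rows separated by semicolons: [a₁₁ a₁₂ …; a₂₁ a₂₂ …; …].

T = [1 0 6; 0 -1 5; 0 0 1]

T1 = [1 0 0; 0 -1 0; 0 0 1]
T2·T1 = [1 0 6; 0 -1 5; 0 0 1]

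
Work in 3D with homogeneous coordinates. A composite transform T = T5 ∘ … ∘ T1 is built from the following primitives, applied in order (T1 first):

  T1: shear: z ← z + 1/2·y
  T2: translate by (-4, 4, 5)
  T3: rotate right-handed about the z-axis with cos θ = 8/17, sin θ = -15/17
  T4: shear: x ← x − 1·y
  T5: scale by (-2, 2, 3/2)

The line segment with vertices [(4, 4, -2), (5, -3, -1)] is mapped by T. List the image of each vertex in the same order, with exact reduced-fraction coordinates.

image vertices: (-112/17, 128/17, 15/2), (-60/17, -14/17, 15/4)

T1 shear: z ← z + 1/2·y: (4, 4, -2) → (4, 4, 0); (5, -3, -1) → (5, -3, -5/2)
T2 translate by (-4, 4, 5): (4, 4, 0) → (0, 8, 5); (5, -3, -5/2) → (1, 1, 5/2)
T3 rotate right-handed about the z-axis with cos θ = 8/17, sin θ = -15/17: (0, 8, 5) → (120/17, 64/17, 5); (1, 1, 5/2) → (23/17, -7/17, 5/2)
T4 shear: x ← x − 1·y: (120/17, 64/17, 5) → (56/17, 64/17, 5); (23/17, -7/17, 5/2) → (30/17, -7/17, 5/2)
T5 scale by (-2, 2, 3/2): (56/17, 64/17, 5) → (-112/17, 128/17, 15/2); (30/17, -7/17, 5/2) → (-60/17, -14/17, 15/4)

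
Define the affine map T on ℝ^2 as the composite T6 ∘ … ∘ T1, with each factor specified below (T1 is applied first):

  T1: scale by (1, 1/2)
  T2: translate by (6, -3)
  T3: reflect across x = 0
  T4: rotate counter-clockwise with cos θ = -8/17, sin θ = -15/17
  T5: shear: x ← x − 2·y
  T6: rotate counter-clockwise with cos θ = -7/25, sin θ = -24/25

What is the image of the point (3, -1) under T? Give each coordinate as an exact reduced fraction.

T(p) = (2423/170, 1243/85)

T1 scale by (1, 1/2): (3, -1) → (3, -1/2)
T2 translate by (6, -3): (3, -1/2) → (9, -7/2)
T3 reflect across x = 0: (9, -7/2) → (-9, -7/2)
T4 rotate counter-clockwise with cos θ = -8/17, sin θ = -15/17: (-9, -7/2) → (39/34, 163/17)
T5 shear: x ← x − 2·y: (39/34, 163/17) → (-613/34, 163/17)
T6 rotate counter-clockwise with cos θ = -7/25, sin θ = -24/25: (-613/34, 163/17) → (2423/170, 1243/85)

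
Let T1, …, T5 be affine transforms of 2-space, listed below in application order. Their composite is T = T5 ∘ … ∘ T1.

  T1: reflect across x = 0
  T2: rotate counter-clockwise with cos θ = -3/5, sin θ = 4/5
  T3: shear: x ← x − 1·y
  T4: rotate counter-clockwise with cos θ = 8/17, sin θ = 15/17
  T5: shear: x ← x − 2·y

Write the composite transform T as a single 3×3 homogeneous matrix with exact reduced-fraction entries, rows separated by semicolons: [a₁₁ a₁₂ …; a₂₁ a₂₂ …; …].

T = [-6/17 23/17 0; 73/85 -39/85 0; 0 0 1]

T1 = [-1 0 0; 0 1 0; 0 0 1]
T2·T1 = [3/5 -4/5 0; -4/5 -3/5 0; 0 0 1]
T3·…·T1 = [7/5 -1/5 0; -4/5 -3/5 0; 0 0 1]
T4·…·T1 = [116/85 37/85 0; 73/85 -39/85 0; 0 0 1]
T5·…·T1 = [-6/17 23/17 0; 73/85 -39/85 0; 0 0 1]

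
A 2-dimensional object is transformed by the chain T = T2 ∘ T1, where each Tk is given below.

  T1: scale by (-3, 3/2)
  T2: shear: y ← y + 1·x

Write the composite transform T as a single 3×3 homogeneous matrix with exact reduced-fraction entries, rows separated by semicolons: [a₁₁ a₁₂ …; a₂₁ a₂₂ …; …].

T1 = [-3 0 0; 0 3/2 0; 0 0 1]
T2·T1 = [-3 0 0; -3 3/2 0; 0 0 1]

T = [-3 0 0; -3 3/2 0; 0 0 1]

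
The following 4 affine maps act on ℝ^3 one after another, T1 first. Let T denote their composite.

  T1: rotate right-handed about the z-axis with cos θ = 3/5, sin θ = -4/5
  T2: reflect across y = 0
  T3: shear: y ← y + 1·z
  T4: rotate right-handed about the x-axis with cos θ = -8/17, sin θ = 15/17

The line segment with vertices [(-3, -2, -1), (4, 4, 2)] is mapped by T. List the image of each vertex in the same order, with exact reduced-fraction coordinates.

image vertices: (-17/5, 163/85, -25/17), (28/5, -262/85, 26/17)

T1 rotate right-handed about the z-axis with cos θ = 3/5, sin θ = -4/5: (-3, -2, -1) → (-17/5, 6/5, -1); (4, 4, 2) → (28/5, -4/5, 2)
T2 reflect across y = 0: (-17/5, 6/5, -1) → (-17/5, -6/5, -1); (28/5, -4/5, 2) → (28/5, 4/5, 2)
T3 shear: y ← y + 1·z: (-17/5, -6/5, -1) → (-17/5, -11/5, -1); (28/5, 4/5, 2) → (28/5, 14/5, 2)
T4 rotate right-handed about the x-axis with cos θ = -8/17, sin θ = 15/17: (-17/5, -11/5, -1) → (-17/5, 163/85, -25/17); (28/5, 14/5, 2) → (28/5, -262/85, 26/17)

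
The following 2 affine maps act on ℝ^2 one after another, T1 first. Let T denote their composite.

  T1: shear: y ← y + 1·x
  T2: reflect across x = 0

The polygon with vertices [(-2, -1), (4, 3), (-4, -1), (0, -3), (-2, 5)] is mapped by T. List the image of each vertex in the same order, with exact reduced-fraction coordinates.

image vertices: (2, -3), (-4, 7), (4, -5), (0, -3), (2, 3)

T1 shear: y ← y + 1·x: (-2, -1) → (-2, -3); (4, 3) → (4, 7); (-4, -1) → (-4, -5); (0, -3) → (0, -3); (-2, 5) → (-2, 3)
T2 reflect across x = 0: (-2, -3) → (2, -3); (4, 7) → (-4, 7); (-4, -5) → (4, -5); (0, -3) → (0, -3); (-2, 3) → (2, 3)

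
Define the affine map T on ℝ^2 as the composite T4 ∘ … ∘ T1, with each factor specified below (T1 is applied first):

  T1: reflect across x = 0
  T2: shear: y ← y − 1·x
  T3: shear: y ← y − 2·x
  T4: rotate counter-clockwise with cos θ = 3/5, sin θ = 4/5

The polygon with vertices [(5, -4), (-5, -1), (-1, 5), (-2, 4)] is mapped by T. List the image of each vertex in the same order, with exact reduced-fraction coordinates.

image vertices: (-59/5, 13/5), (79/5, -28/5), (-1, 2), (14/5, 2/5)

T1 reflect across x = 0: (5, -4) → (-5, -4); (-5, -1) → (5, -1); (-1, 5) → (1, 5); (-2, 4) → (2, 4)
T2 shear: y ← y − 1·x: (-5, -4) → (-5, 1); (5, -1) → (5, -6); (1, 5) → (1, 4); (2, 4) → (2, 2)
T3 shear: y ← y − 2·x: (-5, 1) → (-5, 11); (5, -6) → (5, -16); (1, 4) → (1, 2); (2, 2) → (2, -2)
T4 rotate counter-clockwise with cos θ = 3/5, sin θ = 4/5: (-5, 11) → (-59/5, 13/5); (5, -16) → (79/5, -28/5); (1, 2) → (-1, 2); (2, -2) → (14/5, 2/5)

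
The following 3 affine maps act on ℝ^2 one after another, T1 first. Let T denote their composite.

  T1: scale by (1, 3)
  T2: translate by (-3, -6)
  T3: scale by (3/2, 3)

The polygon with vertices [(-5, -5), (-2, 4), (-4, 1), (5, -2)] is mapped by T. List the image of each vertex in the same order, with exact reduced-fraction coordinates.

T1 scale by (1, 3): (-5, -5) → (-5, -15); (-2, 4) → (-2, 12); (-4, 1) → (-4, 3); (5, -2) → (5, -6)
T2 translate by (-3, -6): (-5, -15) → (-8, -21); (-2, 12) → (-5, 6); (-4, 3) → (-7, -3); (5, -6) → (2, -12)
T3 scale by (3/2, 3): (-8, -21) → (-12, -63); (-5, 6) → (-15/2, 18); (-7, -3) → (-21/2, -9); (2, -12) → (3, -36)

image vertices: (-12, -63), (-15/2, 18), (-21/2, -9), (3, -36)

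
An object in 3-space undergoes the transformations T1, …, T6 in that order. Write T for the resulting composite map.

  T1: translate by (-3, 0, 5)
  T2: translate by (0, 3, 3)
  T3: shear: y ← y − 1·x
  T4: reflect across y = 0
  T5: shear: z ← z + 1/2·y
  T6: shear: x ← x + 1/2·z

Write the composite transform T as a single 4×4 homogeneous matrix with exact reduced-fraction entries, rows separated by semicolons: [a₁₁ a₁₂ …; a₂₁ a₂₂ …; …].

T = [5/4 -1/4 1/2 -1/2; 1 -1 0 -6; 1/2 -1/2 1 5; 0 0 0 1]

T1 = [1 0 0 -3; 0 1 0 0; 0 0 1 5; 0 0 0 1]
T2·T1 = [1 0 0 -3; 0 1 0 3; 0 0 1 8; 0 0 0 1]
T3·…·T1 = [1 0 0 -3; -1 1 0 6; 0 0 1 8; 0 0 0 1]
T4·…·T1 = [1 0 0 -3; 1 -1 0 -6; 0 0 1 8; 0 0 0 1]
T5·…·T1 = [1 0 0 -3; 1 -1 0 -6; 1/2 -1/2 1 5; 0 0 0 1]
T6·…·T1 = [5/4 -1/4 1/2 -1/2; 1 -1 0 -6; 1/2 -1/2 1 5; 0 0 0 1]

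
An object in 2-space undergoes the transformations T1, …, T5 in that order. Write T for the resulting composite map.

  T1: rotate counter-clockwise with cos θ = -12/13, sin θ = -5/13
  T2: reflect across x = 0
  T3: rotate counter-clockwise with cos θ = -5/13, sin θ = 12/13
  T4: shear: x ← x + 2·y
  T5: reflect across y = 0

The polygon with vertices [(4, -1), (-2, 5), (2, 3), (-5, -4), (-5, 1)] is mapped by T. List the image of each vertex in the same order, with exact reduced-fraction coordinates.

image vertices: (7, -4), (1, 2), (7, -2), (-14, 5), (-9, 5)

T1 rotate counter-clockwise with cos θ = -12/13, sin θ = -5/13: (4, -1) → (-53/13, -8/13); (-2, 5) → (49/13, -50/13); (2, 3) → (-9/13, -46/13); (-5, -4) → (40/13, 73/13); (-5, 1) → (5, 1)
T2 reflect across x = 0: (-53/13, -8/13) → (53/13, -8/13); (49/13, -50/13) → (-49/13, -50/13); (-9/13, -46/13) → (9/13, -46/13); (40/13, 73/13) → (-40/13, 73/13); (5, 1) → (-5, 1)
T3 rotate counter-clockwise with cos θ = -5/13, sin θ = 12/13: (53/13, -8/13) → (-1, 4); (-49/13, -50/13) → (5, -2); (9/13, -46/13) → (3, 2); (-40/13, 73/13) → (-4, -5); (-5, 1) → (1, -5)
T4 shear: x ← x + 2·y: (-1, 4) → (7, 4); (5, -2) → (1, -2); (3, 2) → (7, 2); (-4, -5) → (-14, -5); (1, -5) → (-9, -5)
T5 reflect across y = 0: (7, 4) → (7, -4); (1, -2) → (1, 2); (7, 2) → (7, -2); (-14, -5) → (-14, 5); (-9, -5) → (-9, 5)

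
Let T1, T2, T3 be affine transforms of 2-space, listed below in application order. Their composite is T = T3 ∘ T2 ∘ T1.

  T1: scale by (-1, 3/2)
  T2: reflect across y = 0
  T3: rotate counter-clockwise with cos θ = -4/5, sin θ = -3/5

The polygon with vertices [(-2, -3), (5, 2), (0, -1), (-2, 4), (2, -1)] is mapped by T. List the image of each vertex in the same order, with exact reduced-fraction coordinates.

image vertices: (11/10, -24/5), (11/5, 27/5), (9/10, -6/5), (-26/5, 18/5), (5/2, 0)

T1 scale by (-1, 3/2): (-2, -3) → (2, -9/2); (5, 2) → (-5, 3); (0, -1) → (0, -3/2); (-2, 4) → (2, 6); (2, -1) → (-2, -3/2)
T2 reflect across y = 0: (2, -9/2) → (2, 9/2); (-5, 3) → (-5, -3); (0, -3/2) → (0, 3/2); (2, 6) → (2, -6); (-2, -3/2) → (-2, 3/2)
T3 rotate counter-clockwise with cos θ = -4/5, sin θ = -3/5: (2, 9/2) → (11/10, -24/5); (-5, -3) → (11/5, 27/5); (0, 3/2) → (9/10, -6/5); (2, -6) → (-26/5, 18/5); (-2, 3/2) → (5/2, 0)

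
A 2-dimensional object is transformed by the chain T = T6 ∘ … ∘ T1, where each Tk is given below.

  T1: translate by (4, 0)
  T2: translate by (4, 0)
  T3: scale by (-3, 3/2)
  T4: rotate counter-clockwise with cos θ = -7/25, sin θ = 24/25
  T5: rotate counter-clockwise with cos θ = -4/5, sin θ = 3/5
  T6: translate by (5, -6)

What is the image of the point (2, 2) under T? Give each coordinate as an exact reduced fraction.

T(p) = (2296/125, 2628/125)

T1 translate by (4, 0): (2, 2) → (6, 2)
T2 translate by (4, 0): (6, 2) → (10, 2)
T3 scale by (-3, 3/2): (10, 2) → (-30, 3)
T4 rotate counter-clockwise with cos θ = -7/25, sin θ = 24/25: (-30, 3) → (138/25, -741/25)
T5 rotate counter-clockwise with cos θ = -4/5, sin θ = 3/5: (138/25, -741/25) → (1671/125, 3378/125)
T6 translate by (5, -6): (1671/125, 3378/125) → (2296/125, 2628/125)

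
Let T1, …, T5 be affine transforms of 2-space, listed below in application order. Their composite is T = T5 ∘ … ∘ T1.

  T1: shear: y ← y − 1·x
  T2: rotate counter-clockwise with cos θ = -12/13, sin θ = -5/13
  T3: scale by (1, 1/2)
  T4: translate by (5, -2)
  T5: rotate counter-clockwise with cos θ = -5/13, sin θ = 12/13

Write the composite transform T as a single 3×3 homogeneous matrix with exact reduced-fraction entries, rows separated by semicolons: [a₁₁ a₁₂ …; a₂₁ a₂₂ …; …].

T = [43/169 47/169 -1/13; -443/338 90/169 70/13; 0 0 1]

T1 = [1 0 0; -1 1 0; 0 0 1]
T2·T1 = [-17/13 5/13 0; 7/13 -12/13 0; 0 0 1]
T3·…·T1 = [-17/13 5/13 0; 7/26 -6/13 0; 0 0 1]
T4·…·T1 = [-17/13 5/13 5; 7/26 -6/13 -2; 0 0 1]
T5·…·T1 = [43/169 47/169 -1/13; -443/338 90/169 70/13; 0 0 1]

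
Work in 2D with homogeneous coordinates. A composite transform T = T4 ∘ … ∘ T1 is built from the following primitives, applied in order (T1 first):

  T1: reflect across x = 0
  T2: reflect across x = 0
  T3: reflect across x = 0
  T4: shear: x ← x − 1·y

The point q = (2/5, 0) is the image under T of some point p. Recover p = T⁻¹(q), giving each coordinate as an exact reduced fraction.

T1 = [-1 0 0; 0 1 0; 0 0 1]
T2·T1 = [1 0 0; 0 1 0; 0 0 1]
T3·…·T1 = [-1 0 0; 0 1 0; 0 0 1]
T4·…·T1 = [-1 -1 0; 0 1 0; 0 0 1]
det M = -1; M⁻¹ = [-1 -1 0; 0 1 0; 0 0 1]
M⁻¹ · (2/5, 0)ᵀ = (-2/5, 0)ᵀ

p = (-2/5, 0)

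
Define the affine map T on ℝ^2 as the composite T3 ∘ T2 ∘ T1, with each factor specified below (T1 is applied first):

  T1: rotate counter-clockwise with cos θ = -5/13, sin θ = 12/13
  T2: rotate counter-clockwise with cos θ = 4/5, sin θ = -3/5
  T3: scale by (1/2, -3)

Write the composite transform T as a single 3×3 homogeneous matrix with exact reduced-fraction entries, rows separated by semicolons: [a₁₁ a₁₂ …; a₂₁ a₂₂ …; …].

T = [8/65 -63/130 0; -189/65 -48/65 0; 0 0 1]

T1 = [-5/13 -12/13 0; 12/13 -5/13 0; 0 0 1]
T2·T1 = [16/65 -63/65 0; 63/65 16/65 0; 0 0 1]
T3·…·T1 = [8/65 -63/130 0; -189/65 -48/65 0; 0 0 1]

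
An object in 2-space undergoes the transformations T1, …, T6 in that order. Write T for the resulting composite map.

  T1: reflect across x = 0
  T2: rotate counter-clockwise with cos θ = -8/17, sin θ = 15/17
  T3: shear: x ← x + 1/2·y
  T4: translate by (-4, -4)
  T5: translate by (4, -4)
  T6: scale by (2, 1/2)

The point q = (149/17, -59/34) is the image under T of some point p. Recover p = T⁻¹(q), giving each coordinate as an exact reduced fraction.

T1 = [-1 0 0; 0 1 0; 0 0 1]
T2·T1 = [8/17 -15/17 0; -15/17 -8/17 0; 0 0 1]
T3·…·T1 = [1/34 -19/17 0; -15/17 -8/17 0; 0 0 1]
T4·…·T1 = [1/34 -19/17 -4; -15/17 -8/17 -4; 0 0 1]
T5·…·T1 = [1/34 -19/17 0; -15/17 -8/17 -8; 0 0 1]
T6·…·T1 = [1/17 -38/17 0; -15/34 -4/17 -4; 0 0 1]
det M = -1; M⁻¹ = [4/17 -38/17 -152/17; -15/34 -1/17 -4/17; 0 0 1]
M⁻¹ · (149/17, -59/34)ᵀ = (-3, -4)ᵀ

p = (-3, -4)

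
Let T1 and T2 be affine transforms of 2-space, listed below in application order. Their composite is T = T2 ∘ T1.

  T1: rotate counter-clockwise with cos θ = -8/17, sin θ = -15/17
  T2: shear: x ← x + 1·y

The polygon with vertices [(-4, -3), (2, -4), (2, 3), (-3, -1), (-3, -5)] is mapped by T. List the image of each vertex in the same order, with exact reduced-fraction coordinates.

image vertices: (71/17, 84/17), (-74/17, 2/17), (-25/17, -54/17), (62/17, 53/17), (2, 5)

T1 rotate counter-clockwise with cos θ = -8/17, sin θ = -15/17: (-4, -3) → (-13/17, 84/17); (2, -4) → (-76/17, 2/17); (2, 3) → (29/17, -54/17); (-3, -1) → (9/17, 53/17); (-3, -5) → (-3, 5)
T2 shear: x ← x + 1·y: (-13/17, 84/17) → (71/17, 84/17); (-76/17, 2/17) → (-74/17, 2/17); (29/17, -54/17) → (-25/17, -54/17); (9/17, 53/17) → (62/17, 53/17); (-3, 5) → (2, 5)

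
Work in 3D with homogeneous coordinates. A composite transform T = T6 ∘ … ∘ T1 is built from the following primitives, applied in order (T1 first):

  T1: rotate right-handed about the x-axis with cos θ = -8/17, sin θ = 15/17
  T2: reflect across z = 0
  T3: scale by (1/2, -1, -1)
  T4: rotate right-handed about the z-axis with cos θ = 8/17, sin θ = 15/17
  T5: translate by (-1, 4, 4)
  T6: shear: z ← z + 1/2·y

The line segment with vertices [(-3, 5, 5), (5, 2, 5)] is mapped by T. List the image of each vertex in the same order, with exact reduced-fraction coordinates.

T1 rotate right-handed about the x-axis with cos θ = -8/17, sin θ = 15/17: (-3, 5, 5) → (-3, -115/17, 35/17); (5, 2, 5) → (5, -91/17, -10/17)
T2 reflect across z = 0: (-3, -115/17, 35/17) → (-3, -115/17, -35/17); (5, -91/17, -10/17) → (5, -91/17, 10/17)
T3 scale by (1/2, -1, -1): (-3, -115/17, -35/17) → (-3/2, 115/17, 35/17); (5, -91/17, 10/17) → (5/2, 91/17, -10/17)
T4 rotate right-handed about the z-axis with cos θ = 8/17, sin θ = 15/17: (-3/2, 115/17, 35/17) → (-1929/289, 1075/578, 35/17); (5/2, 91/17, -10/17) → (-1025/289, 2731/578, -10/17)
T5 translate by (-1, 4, 4): (-1929/289, 1075/578, 35/17) → (-2218/289, 3387/578, 103/17); (-1025/289, 2731/578, -10/17) → (-1314/289, 5043/578, 58/17)
T6 shear: z ← z + 1/2·y: (-2218/289, 3387/578, 103/17) → (-2218/289, 3387/578, 10391/1156); (-1314/289, 5043/578, 58/17) → (-1314/289, 5043/578, 8987/1156)

image vertices: (-2218/289, 3387/578, 10391/1156), (-1314/289, 5043/578, 8987/1156)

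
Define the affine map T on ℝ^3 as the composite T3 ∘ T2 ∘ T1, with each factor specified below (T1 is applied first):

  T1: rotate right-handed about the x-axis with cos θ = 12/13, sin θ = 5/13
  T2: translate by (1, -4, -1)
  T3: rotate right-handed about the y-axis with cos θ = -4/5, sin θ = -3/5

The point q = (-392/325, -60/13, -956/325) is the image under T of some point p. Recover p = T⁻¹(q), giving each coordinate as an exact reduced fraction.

p = (-9/5, 1, 4)

T1 = [1 0 0 0; 0 12/13 -5/13 0; 0 5/13 12/13 0; 0 0 0 1]
T2·T1 = [1 0 0 1; 0 12/13 -5/13 -4; 0 5/13 12/13 -1; 0 0 0 1]
T3·…·T1 = [-4/5 -3/13 -36/65 -1/5; 0 12/13 -5/13 -4; 3/5 -4/13 -48/65 7/5; 0 0 0 1]
det M = 1; M⁻¹ = [-4/5 0 3/5 -1; -3/13 12/13 -4/13 53/13; -36/65 -5/13 -48/65 -8/13; 0 0 0 1]
M⁻¹ · (-392/325, -60/13, -956/325)ᵀ = (-9/5, 1, 4)ᵀ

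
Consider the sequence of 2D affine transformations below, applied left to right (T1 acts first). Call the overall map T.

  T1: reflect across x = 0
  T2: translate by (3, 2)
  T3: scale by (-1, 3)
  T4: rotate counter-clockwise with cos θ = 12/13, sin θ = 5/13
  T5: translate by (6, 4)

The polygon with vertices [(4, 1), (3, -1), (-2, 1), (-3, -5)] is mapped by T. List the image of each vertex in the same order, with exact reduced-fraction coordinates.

T1 reflect across x = 0: (4, 1) → (-4, 1); (3, -1) → (-3, -1); (-2, 1) → (2, 1); (-3, -5) → (3, -5)
T2 translate by (3, 2): (-4, 1) → (-1, 3); (-3, -1) → (0, 1); (2, 1) → (5, 3); (3, -5) → (6, -3)
T3 scale by (-1, 3): (-1, 3) → (1, 9); (0, 1) → (0, 3); (5, 3) → (-5, 9); (6, -3) → (-6, -9)
T4 rotate counter-clockwise with cos θ = 12/13, sin θ = 5/13: (1, 9) → (-33/13, 113/13); (0, 3) → (-15/13, 36/13); (-5, 9) → (-105/13, 83/13); (-6, -9) → (-27/13, -138/13)
T5 translate by (6, 4): (-33/13, 113/13) → (45/13, 165/13); (-15/13, 36/13) → (63/13, 88/13); (-105/13, 83/13) → (-27/13, 135/13); (-27/13, -138/13) → (51/13, -86/13)

image vertices: (45/13, 165/13), (63/13, 88/13), (-27/13, 135/13), (51/13, -86/13)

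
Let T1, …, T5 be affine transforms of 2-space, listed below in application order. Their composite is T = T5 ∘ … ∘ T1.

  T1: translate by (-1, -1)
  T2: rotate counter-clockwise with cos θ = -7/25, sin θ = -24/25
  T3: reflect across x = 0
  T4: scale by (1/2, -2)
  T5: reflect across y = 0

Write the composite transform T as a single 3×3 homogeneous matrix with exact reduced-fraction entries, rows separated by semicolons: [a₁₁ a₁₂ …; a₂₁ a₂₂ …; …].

T = [7/50 -12/25 17/50; -48/25 -14/25 62/25; 0 0 1]

T1 = [1 0 -1; 0 1 -1; 0 0 1]
T2·T1 = [-7/25 24/25 -17/25; -24/25 -7/25 31/25; 0 0 1]
T3·…·T1 = [7/25 -24/25 17/25; -24/25 -7/25 31/25; 0 0 1]
T4·…·T1 = [7/50 -12/25 17/50; 48/25 14/25 -62/25; 0 0 1]
T5·…·T1 = [7/50 -12/25 17/50; -48/25 -14/25 62/25; 0 0 1]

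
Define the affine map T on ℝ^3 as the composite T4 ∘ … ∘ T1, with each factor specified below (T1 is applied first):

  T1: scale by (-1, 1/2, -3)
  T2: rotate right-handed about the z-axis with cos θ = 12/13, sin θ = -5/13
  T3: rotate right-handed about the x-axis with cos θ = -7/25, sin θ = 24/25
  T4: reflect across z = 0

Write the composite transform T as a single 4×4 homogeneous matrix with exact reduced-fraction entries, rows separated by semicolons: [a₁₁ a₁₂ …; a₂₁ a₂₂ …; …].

T = [-12/13 5/26 0 0; -7/65 -42/325 72/25 0; -24/65 -144/325 -21/25 0; 0 0 0 1]

T1 = [-1 0 0 0; 0 1/2 0 0; 0 0 -3 0; 0 0 0 1]
T2·T1 = [-12/13 5/26 0 0; 5/13 6/13 0 0; 0 0 -3 0; 0 0 0 1]
T3·…·T1 = [-12/13 5/26 0 0; -7/65 -42/325 72/25 0; 24/65 144/325 21/25 0; 0 0 0 1]
T4·…·T1 = [-12/13 5/26 0 0; -7/65 -42/325 72/25 0; -24/65 -144/325 -21/25 0; 0 0 0 1]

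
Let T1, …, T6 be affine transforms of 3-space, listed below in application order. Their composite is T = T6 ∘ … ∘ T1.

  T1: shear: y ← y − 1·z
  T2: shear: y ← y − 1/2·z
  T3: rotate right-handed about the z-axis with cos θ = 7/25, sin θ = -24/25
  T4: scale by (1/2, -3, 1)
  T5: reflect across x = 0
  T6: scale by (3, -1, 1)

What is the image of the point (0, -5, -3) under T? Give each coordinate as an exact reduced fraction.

T(p) = (18/25, -21/50, -3)

T1 shear: y ← y − 1·z: (0, -5, -3) → (0, -2, -3)
T2 shear: y ← y − 1/2·z: (0, -2, -3) → (0, -1/2, -3)
T3 rotate right-handed about the z-axis with cos θ = 7/25, sin θ = -24/25: (0, -1/2, -3) → (-12/25, -7/50, -3)
T4 scale by (1/2, -3, 1): (-12/25, -7/50, -3) → (-6/25, 21/50, -3)
T5 reflect across x = 0: (-6/25, 21/50, -3) → (6/25, 21/50, -3)
T6 scale by (3, -1, 1): (6/25, 21/50, -3) → (18/25, -21/50, -3)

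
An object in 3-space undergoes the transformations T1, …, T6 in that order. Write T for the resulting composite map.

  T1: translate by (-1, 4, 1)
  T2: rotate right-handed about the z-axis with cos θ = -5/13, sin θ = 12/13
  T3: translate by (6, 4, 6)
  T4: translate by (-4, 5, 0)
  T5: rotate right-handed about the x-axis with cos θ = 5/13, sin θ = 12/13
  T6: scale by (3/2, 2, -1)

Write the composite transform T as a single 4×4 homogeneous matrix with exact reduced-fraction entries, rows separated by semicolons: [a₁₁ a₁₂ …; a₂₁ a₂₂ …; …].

T1 = [1 0 0 -1; 0 1 0 4; 0 0 1 1; 0 0 0 1]
T2·T1 = [-5/13 -12/13 0 -43/13; 12/13 -5/13 0 -32/13; 0 0 1 1; 0 0 0 1]
T3·…·T1 = [-5/13 -12/13 0 35/13; 12/13 -5/13 0 20/13; 0 0 1 7; 0 0 0 1]
T4·…·T1 = [-5/13 -12/13 0 -17/13; 12/13 -5/13 0 85/13; 0 0 1 7; 0 0 0 1]
T5·…·T1 = [-5/13 -12/13 0 -17/13; 60/169 -25/169 -12/13 -667/169; 144/169 -60/169 5/13 1475/169; 0 0 0 1]
T6·…·T1 = [-15/26 -18/13 0 -51/26; 120/169 -50/169 -24/13 -1334/169; -144/169 60/169 -5/13 -1475/169; 0 0 0 1]

T = [-15/26 -18/13 0 -51/26; 120/169 -50/169 -24/13 -1334/169; -144/169 60/169 -5/13 -1475/169; 0 0 0 1]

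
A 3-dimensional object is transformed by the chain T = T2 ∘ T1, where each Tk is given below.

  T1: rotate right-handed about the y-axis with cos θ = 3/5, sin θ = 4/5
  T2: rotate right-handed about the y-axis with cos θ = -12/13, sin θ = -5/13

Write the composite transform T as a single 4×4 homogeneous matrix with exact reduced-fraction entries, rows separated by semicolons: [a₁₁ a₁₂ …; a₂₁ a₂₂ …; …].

T = [-16/65 0 -63/65 0; 0 1 0 0; 63/65 0 -16/65 0; 0 0 0 1]

T1 = [3/5 0 4/5 0; 0 1 0 0; -4/5 0 3/5 0; 0 0 0 1]
T2·T1 = [-16/65 0 -63/65 0; 0 1 0 0; 63/65 0 -16/65 0; 0 0 0 1]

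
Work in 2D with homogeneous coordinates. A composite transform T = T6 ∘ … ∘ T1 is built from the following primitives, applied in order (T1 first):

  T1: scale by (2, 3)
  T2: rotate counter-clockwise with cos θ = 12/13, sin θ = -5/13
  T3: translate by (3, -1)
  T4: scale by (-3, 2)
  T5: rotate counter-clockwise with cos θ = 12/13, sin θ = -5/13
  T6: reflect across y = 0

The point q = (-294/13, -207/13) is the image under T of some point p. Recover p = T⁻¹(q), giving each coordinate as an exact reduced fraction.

T1 = [2 0 0; 0 3 0; 0 0 1]
T2·T1 = [24/13 15/13 0; -10/13 36/13 0; 0 0 1]
T3·…·T1 = [24/13 15/13 3; -10/13 36/13 -1; 0 0 1]
T4·…·T1 = [-72/13 -45/13 -9; -20/13 72/13 -2; 0 0 1]
T5·…·T1 = [-964/169 -180/169 -118/13; 120/169 1089/169 21/13; 0 0 1]
T6·…·T1 = [-964/169 -180/169 -118/13; -120/169 -1089/169 -21/13; 0 0 1]
det M = 36; M⁻¹ = [-121/676 5/169 -41/26; 10/507 -241/1521 -1/13; 0 0 1]
M⁻¹ · (-294/13, -207/13)ᵀ = (2, 2)ᵀ

p = (2, 2)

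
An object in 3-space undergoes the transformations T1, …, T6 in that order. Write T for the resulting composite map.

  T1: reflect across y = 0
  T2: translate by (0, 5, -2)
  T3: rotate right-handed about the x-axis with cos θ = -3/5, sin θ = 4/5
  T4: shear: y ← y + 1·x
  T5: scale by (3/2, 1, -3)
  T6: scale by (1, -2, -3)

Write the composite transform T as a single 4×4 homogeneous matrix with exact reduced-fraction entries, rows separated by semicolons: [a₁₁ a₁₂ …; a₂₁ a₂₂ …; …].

T1 = [1 0 0 0; 0 -1 0 0; 0 0 1 0; 0 0 0 1]
T2·T1 = [1 0 0 0; 0 -1 0 5; 0 0 1 -2; 0 0 0 1]
T3·…·T1 = [1 0 0 0; 0 3/5 -4/5 -7/5; 0 -4/5 -3/5 26/5; 0 0 0 1]
T4·…·T1 = [1 0 0 0; 1 3/5 -4/5 -7/5; 0 -4/5 -3/5 26/5; 0 0 0 1]
T5·…·T1 = [3/2 0 0 0; 1 3/5 -4/5 -7/5; 0 12/5 9/5 -78/5; 0 0 0 1]
T6·…·T1 = [3/2 0 0 0; -2 -6/5 8/5 14/5; 0 -36/5 -27/5 234/5; 0 0 0 1]

T = [3/2 0 0 0; -2 -6/5 8/5 14/5; 0 -36/5 -27/5 234/5; 0 0 0 1]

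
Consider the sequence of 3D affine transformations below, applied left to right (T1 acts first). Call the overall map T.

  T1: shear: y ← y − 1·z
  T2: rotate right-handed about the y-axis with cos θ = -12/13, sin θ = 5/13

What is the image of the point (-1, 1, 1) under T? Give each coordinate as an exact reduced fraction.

T(p) = (17/13, 0, -7/13)

T1 shear: y ← y − 1·z: (-1, 1, 1) → (-1, 0, 1)
T2 rotate right-handed about the y-axis with cos θ = -12/13, sin θ = 5/13: (-1, 0, 1) → (17/13, 0, -7/13)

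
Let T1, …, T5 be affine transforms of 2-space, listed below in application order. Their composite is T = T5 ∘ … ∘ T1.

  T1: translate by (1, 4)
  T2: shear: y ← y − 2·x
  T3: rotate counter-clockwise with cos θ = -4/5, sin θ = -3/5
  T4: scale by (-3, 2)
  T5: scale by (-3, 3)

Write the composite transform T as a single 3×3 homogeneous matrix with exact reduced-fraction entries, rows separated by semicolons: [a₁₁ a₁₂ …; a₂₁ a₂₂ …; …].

T = [-18 27/5 18/5; 6 -24/5 -66/5; 0 0 1]

T1 = [1 0 1; 0 1 4; 0 0 1]
T2·T1 = [1 0 1; -2 1 2; 0 0 1]
T3·…·T1 = [-2 3/5 2/5; 1 -4/5 -11/5; 0 0 1]
T4·…·T1 = [6 -9/5 -6/5; 2 -8/5 -22/5; 0 0 1]
T5·…·T1 = [-18 27/5 18/5; 6 -24/5 -66/5; 0 0 1]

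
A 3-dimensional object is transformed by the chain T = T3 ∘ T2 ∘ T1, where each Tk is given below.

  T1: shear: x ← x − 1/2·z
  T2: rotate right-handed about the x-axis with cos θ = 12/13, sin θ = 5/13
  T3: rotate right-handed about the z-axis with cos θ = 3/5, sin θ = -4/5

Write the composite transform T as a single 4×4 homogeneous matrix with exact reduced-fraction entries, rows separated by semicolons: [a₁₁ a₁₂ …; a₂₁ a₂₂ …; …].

T1 = [1 0 -1/2 0; 0 1 0 0; 0 0 1 0; 0 0 0 1]
T2·T1 = [1 0 -1/2 0; 0 12/13 -5/13 0; 0 5/13 12/13 0; 0 0 0 1]
T3·…·T1 = [3/5 48/65 -79/130 0; -4/5 36/65 11/65 0; 0 5/13 12/13 0; 0 0 0 1]

T = [3/5 48/65 -79/130 0; -4/5 36/65 11/65 0; 0 5/13 12/13 0; 0 0 0 1]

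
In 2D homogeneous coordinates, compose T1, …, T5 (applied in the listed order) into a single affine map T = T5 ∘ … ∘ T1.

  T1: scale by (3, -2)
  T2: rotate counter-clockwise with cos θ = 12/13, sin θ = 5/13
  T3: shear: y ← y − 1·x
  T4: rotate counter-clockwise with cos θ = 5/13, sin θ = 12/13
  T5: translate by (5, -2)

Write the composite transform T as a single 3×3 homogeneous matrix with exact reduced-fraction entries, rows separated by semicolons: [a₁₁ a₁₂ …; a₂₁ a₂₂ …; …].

T = [432/169 458/169 5; 327/169 -50/169 -2; 0 0 1]

T1 = [3 0 0; 0 -2 0; 0 0 1]
T2·T1 = [36/13 10/13 0; 15/13 -24/13 0; 0 0 1]
T3·…·T1 = [36/13 10/13 0; -21/13 -34/13 0; 0 0 1]
T4·…·T1 = [432/169 458/169 0; 327/169 -50/169 0; 0 0 1]
T5·…·T1 = [432/169 458/169 5; 327/169 -50/169 -2; 0 0 1]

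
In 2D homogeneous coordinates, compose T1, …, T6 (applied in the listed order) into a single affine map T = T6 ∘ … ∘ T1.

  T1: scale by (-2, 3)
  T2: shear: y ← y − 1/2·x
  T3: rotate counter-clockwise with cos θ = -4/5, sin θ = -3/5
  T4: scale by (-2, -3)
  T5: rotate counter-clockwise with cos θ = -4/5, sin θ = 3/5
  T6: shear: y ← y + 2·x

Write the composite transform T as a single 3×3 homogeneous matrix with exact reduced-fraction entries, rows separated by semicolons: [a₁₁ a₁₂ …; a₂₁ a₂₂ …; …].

T1 = [-2 0 0; 0 3 0; 0 0 1]
T2·T1 = [-2 0 0; 1 3 0; 0 0 1]
T3·…·T1 = [11/5 9/5 0; 2/5 -12/5 0; 0 0 1]
T4·…·T1 = [-22/5 -18/5 0; -6/5 36/5 0; 0 0 1]
T5·…·T1 = [106/25 -36/25 0; -42/25 -198/25 0; 0 0 1]
T6·…·T1 = [106/25 -36/25 0; 34/5 -54/5 0; 0 0 1]

T = [106/25 -36/25 0; 34/5 -54/5 0; 0 0 1]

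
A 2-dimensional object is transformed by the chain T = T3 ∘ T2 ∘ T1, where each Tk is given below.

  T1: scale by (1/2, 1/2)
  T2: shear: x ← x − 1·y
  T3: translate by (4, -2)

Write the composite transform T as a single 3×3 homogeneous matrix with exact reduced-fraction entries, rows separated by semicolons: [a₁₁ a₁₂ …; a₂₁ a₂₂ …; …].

T = [1/2 -1/2 4; 0 1/2 -2; 0 0 1]

T1 = [1/2 0 0; 0 1/2 0; 0 0 1]
T2·T1 = [1/2 -1/2 0; 0 1/2 0; 0 0 1]
T3·…·T1 = [1/2 -1/2 4; 0 1/2 -2; 0 0 1]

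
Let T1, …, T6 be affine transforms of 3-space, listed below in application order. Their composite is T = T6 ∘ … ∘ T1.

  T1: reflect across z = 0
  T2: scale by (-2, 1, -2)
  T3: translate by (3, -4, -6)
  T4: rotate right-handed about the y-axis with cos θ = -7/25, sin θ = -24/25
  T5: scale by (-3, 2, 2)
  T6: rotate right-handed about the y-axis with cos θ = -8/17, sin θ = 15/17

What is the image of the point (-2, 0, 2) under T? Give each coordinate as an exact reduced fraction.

T1 reflect across z = 0: (-2, 0, 2) → (-2, 0, -2)
T2 scale by (-2, 1, -2): (-2, 0, -2) → (4, 0, 4)
T3 translate by (3, -4, -6): (4, 0, 4) → (7, -4, -2)
T4 rotate right-handed about the y-axis with cos θ = -7/25, sin θ = -24/25: (7, -4, -2) → (-1/25, -4, 182/25)
T5 scale by (-3, 2, 2): (-1/25, -4, 182/25) → (3/25, -8, 364/25)
T6 rotate right-handed about the y-axis with cos θ = -8/17, sin θ = 15/17: (3/25, -8, 364/25) → (5436/425, -8, -2957/425)

T(p) = (5436/425, -8, -2957/425)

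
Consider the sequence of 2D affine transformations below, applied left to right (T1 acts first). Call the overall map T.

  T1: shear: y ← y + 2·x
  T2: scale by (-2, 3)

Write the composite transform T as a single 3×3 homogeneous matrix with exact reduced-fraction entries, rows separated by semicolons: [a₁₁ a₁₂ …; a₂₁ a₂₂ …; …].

T1 = [1 0 0; 2 1 0; 0 0 1]
T2·T1 = [-2 0 0; 6 3 0; 0 0 1]

T = [-2 0 0; 6 3 0; 0 0 1]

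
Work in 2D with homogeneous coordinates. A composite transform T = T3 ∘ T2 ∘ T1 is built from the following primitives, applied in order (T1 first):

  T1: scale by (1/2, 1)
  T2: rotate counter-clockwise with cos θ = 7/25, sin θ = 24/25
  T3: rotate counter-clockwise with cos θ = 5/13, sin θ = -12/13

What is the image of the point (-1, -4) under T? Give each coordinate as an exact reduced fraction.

T1 scale by (1/2, 1): (-1, -4) → (-1/2, -4)
T2 rotate counter-clockwise with cos θ = 7/25, sin θ = 24/25: (-1/2, -4) → (37/10, -8/5)
T3 rotate counter-clockwise with cos θ = 5/13, sin θ = -12/13: (37/10, -8/5) → (-7/130, -262/65)

T(p) = (-7/130, -262/65)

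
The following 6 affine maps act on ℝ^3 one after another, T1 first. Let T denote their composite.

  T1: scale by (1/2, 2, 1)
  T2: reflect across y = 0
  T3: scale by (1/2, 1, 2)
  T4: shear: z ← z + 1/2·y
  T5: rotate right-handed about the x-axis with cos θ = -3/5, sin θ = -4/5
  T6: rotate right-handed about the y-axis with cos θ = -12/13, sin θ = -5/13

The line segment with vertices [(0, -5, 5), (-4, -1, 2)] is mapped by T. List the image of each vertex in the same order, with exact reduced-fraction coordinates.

image vertices: (85/13, 6, 204/13), (35/13, 14/5, 251/65)

T1 scale by (1/2, 2, 1): (0, -5, 5) → (0, -10, 5); (-4, -1, 2) → (-2, -2, 2)
T2 reflect across y = 0: (0, -10, 5) → (0, 10, 5); (-2, -2, 2) → (-2, 2, 2)
T3 scale by (1/2, 1, 2): (0, 10, 5) → (0, 10, 10); (-2, 2, 2) → (-1, 2, 4)
T4 shear: z ← z + 1/2·y: (0, 10, 10) → (0, 10, 15); (-1, 2, 4) → (-1, 2, 5)
T5 rotate right-handed about the x-axis with cos θ = -3/5, sin θ = -4/5: (0, 10, 15) → (0, 6, -17); (-1, 2, 5) → (-1, 14/5, -23/5)
T6 rotate right-handed about the y-axis with cos θ = -12/13, sin θ = -5/13: (0, 6, -17) → (85/13, 6, 204/13); (-1, 14/5, -23/5) → (35/13, 14/5, 251/65)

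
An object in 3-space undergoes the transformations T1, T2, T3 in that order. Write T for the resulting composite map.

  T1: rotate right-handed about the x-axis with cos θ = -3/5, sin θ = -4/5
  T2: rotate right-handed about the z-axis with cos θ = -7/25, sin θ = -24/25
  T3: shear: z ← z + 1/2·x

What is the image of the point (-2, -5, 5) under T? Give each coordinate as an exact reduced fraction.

T(p) = (182/25, -1/25, 116/25)

T1 rotate right-handed about the x-axis with cos θ = -3/5, sin θ = -4/5: (-2, -5, 5) → (-2, 7, 1)
T2 rotate right-handed about the z-axis with cos θ = -7/25, sin θ = -24/25: (-2, 7, 1) → (182/25, -1/25, 1)
T3 shear: z ← z + 1/2·x: (182/25, -1/25, 1) → (182/25, -1/25, 116/25)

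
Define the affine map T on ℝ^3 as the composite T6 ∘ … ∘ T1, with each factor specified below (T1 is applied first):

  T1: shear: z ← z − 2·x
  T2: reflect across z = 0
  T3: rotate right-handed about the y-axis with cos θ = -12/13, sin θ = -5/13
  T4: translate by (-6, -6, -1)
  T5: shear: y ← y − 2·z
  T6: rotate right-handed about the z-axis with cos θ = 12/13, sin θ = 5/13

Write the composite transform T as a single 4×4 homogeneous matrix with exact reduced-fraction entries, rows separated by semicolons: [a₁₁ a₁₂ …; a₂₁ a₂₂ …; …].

T1 = [1 0 0 0; 0 1 0 0; -2 0 1 0; 0 0 0 1]
T2·T1 = [1 0 0 0; 0 1 0 0; 2 0 -1 0; 0 0 0 1]
T3·…·T1 = [-22/13 0 5/13 0; 0 1 0 0; -19/13 0 12/13 0; 0 0 0 1]
T4·…·T1 = [-22/13 0 5/13 -6; 0 1 0 -6; -19/13 0 12/13 -1; 0 0 0 1]
T5·…·T1 = [-22/13 0 5/13 -6; 38/13 1 -24/13 -4; -19/13 0 12/13 -1; 0 0 0 1]
T6·…·T1 = [-454/169 -5/13 180/169 -4; 346/169 12/13 -263/169 -6; -19/13 0 12/13 -1; 0 0 0 1]

T = [-454/169 -5/13 180/169 -4; 346/169 12/13 -263/169 -6; -19/13 0 12/13 -1; 0 0 0 1]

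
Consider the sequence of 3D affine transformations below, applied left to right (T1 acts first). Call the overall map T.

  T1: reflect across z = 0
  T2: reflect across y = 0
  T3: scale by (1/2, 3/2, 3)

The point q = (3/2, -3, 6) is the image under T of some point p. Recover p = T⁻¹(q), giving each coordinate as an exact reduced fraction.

p = (3, 2, -2)

T1 = [1 0 0 0; 0 1 0 0; 0 0 -1 0; 0 0 0 1]
T2·T1 = [1 0 0 0; 0 -1 0 0; 0 0 -1 0; 0 0 0 1]
T3·…·T1 = [1/2 0 0 0; 0 -3/2 0 0; 0 0 -3 0; 0 0 0 1]
det M = 9/4; M⁻¹ = [2 0 0 0; 0 -2/3 0 0; 0 0 -1/3 0; 0 0 0 1]
M⁻¹ · (3/2, -3, 6)ᵀ = (3, 2, -2)ᵀ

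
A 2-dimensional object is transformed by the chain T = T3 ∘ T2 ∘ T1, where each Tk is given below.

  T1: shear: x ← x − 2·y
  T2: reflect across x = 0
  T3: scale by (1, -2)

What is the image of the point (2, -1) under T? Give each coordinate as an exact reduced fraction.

T1 shear: x ← x − 2·y: (2, -1) → (4, -1)
T2 reflect across x = 0: (4, -1) → (-4, -1)
T3 scale by (1, -2): (-4, -1) → (-4, 2)

T(p) = (-4, 2)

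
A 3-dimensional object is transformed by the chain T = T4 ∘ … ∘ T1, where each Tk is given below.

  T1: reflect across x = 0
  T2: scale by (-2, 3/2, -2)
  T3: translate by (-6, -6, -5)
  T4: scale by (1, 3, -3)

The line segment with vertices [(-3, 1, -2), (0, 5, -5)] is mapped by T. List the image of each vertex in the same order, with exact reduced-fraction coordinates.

image vertices: (-12, -27/2, 3), (-6, 9/2, -15)

T1 reflect across x = 0: (-3, 1, -2) → (3, 1, -2); (0, 5, -5) → (0, 5, -5)
T2 scale by (-2, 3/2, -2): (3, 1, -2) → (-6, 3/2, 4); (0, 5, -5) → (0, 15/2, 10)
T3 translate by (-6, -6, -5): (-6, 3/2, 4) → (-12, -9/2, -1); (0, 15/2, 10) → (-6, 3/2, 5)
T4 scale by (1, 3, -3): (-12, -9/2, -1) → (-12, -27/2, 3); (-6, 3/2, 5) → (-6, 9/2, -15)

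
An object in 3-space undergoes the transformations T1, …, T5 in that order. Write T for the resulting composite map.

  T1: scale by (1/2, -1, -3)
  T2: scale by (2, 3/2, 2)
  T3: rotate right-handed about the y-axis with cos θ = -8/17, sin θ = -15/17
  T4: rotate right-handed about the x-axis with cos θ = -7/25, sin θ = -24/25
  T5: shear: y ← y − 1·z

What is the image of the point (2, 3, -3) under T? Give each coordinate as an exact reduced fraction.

T1 scale by (1/2, -1, -3): (2, 3, -3) → (1, -3, 9)
T2 scale by (2, 3/2, 2): (1, -3, 9) → (2, -9/2, 18)
T3 rotate right-handed about the y-axis with cos θ = -8/17, sin θ = -15/17: (2, -9/2, 18) → (-286/17, -9/2, -114/17)
T4 rotate right-handed about the x-axis with cos θ = -7/25, sin θ = -24/25: (-286/17, -9/2, -114/17) → (-286/17, -4401/850, 2634/425)
T5 shear: y ← y − 1·z: (-286/17, -4401/850, 2634/425) → (-286/17, -9669/850, 2634/425)

T(p) = (-286/17, -9669/850, 2634/425)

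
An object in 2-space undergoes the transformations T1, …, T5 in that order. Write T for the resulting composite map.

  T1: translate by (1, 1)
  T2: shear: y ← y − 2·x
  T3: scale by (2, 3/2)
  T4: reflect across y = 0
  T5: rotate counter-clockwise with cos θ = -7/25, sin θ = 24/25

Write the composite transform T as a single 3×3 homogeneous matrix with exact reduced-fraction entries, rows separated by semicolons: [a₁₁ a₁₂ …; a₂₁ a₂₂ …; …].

T = [-86/25 36/25 -2; 27/25 21/50 3/2; 0 0 1]

T1 = [1 0 1; 0 1 1; 0 0 1]
T2·T1 = [1 0 1; -2 1 -1; 0 0 1]
T3·…·T1 = [2 0 2; -3 3/2 -3/2; 0 0 1]
T4·…·T1 = [2 0 2; 3 -3/2 3/2; 0 0 1]
T5·…·T1 = [-86/25 36/25 -2; 27/25 21/50 3/2; 0 0 1]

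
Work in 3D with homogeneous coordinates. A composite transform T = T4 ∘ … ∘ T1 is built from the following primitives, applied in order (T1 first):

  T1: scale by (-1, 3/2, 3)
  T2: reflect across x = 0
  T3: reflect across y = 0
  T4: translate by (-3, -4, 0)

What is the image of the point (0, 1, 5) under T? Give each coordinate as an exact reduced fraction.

T1 scale by (-1, 3/2, 3): (0, 1, 5) → (0, 3/2, 15)
T2 reflect across x = 0: (0, 3/2, 15) → (0, 3/2, 15)
T3 reflect across y = 0: (0, 3/2, 15) → (0, -3/2, 15)
T4 translate by (-3, -4, 0): (0, -3/2, 15) → (-3, -11/2, 15)

T(p) = (-3, -11/2, 15)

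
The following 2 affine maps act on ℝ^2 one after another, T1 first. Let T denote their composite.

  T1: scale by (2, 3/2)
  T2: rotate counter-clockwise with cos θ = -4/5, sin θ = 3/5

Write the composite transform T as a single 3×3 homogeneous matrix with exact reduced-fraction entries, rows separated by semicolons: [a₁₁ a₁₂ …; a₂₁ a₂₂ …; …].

T = [-8/5 -9/10 0; 6/5 -6/5 0; 0 0 1]

T1 = [2 0 0; 0 3/2 0; 0 0 1]
T2·T1 = [-8/5 -9/10 0; 6/5 -6/5 0; 0 0 1]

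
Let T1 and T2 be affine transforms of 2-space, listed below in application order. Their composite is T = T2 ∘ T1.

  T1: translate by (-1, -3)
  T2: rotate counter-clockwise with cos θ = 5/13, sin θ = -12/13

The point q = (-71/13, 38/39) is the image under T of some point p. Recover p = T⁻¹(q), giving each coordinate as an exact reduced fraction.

p = (-2, -5/3)

T1 = [1 0 -1; 0 1 -3; 0 0 1]
T2·T1 = [5/13 12/13 -41/13; -12/13 5/13 -3/13; 0 0 1]
det M = 1; M⁻¹ = [5/13 -12/13 1; 12/13 5/13 3; 0 0 1]
M⁻¹ · (-71/13, 38/39)ᵀ = (-2, -5/3)ᵀ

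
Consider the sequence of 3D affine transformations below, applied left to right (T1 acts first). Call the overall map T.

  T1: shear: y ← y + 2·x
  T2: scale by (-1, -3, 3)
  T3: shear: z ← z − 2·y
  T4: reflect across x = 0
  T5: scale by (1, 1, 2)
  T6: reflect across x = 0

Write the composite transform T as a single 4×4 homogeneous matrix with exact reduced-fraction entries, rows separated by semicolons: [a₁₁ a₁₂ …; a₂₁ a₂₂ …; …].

T = [-1 0 0 0; -6 -3 0 0; 24 12 6 0; 0 0 0 1]

T1 = [1 0 0 0; 2 1 0 0; 0 0 1 0; 0 0 0 1]
T2·T1 = [-1 0 0 0; -6 -3 0 0; 0 0 3 0; 0 0 0 1]
T3·…·T1 = [-1 0 0 0; -6 -3 0 0; 12 6 3 0; 0 0 0 1]
T4·…·T1 = [1 0 0 0; -6 -3 0 0; 12 6 3 0; 0 0 0 1]
T5·…·T1 = [1 0 0 0; -6 -3 0 0; 24 12 6 0; 0 0 0 1]
T6·…·T1 = [-1 0 0 0; -6 -3 0 0; 24 12 6 0; 0 0 0 1]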